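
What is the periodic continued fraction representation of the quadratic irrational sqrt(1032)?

[32; (8, 64)]

Write x_i = (sqrt(1032) + m_i)/d_i with (m_0, d_0) = (0, 1). a_0 = floor(sqrt(1032)) = 32, since 32^2 = 1024 <= 1032 < 1089 = 33^2.
Iterate m_{i+1} = d_i*a_i - m_i, d_{i+1} = (1032 - m_{i+1}^2)/d_i, a_{i+1} = floor((a_0 + m_{i+1})/d_{i+1}):
  m_1 = 1*32 - 0 = 32, d_1 = (1032 - 32^2)/1 = 8/1 = 8, a_1 = floor((32 + 32)/8) = 8.
  m_2 = 8*8 - 32 = 32, d_2 = (1032 - 32^2)/8 = 8/8 = 1, a_2 = floor((32 + 32)/1) = 64.
  m_3 = 1*64 - 32 = 32, d_3 = (1032 - 32^2)/1 = 8/1 = 8: (m_3, d_3) = (m_1, d_1) = (32, 8), so from here the quotients repeat a_1, a_2; the period length is 2.
Hence the expansion of sqrt(1032) is a_0 = 32 followed by the repeating block 8, 64 (period 2).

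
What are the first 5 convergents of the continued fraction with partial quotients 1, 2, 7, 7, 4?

Using the convergent recurrence p_i = a_i*p_{i-1} + p_{i-2}, q_i = a_i*q_{i-1} + q_{i-2} with p_{-2}=0, p_{-1}=1, q_{-2}=1, q_{-1}=0:
  i=0: a_0=1, p_0 = 1*1 + 0 = 1, q_0 = 1*0 + 1 = 1.
  i=1: a_1=2, p_1 = 2*1 + 1 = 3, q_1 = 2*1 + 0 = 2.
  i=2: a_2=7, p_2 = 7*3 + 1 = 22, q_2 = 7*2 + 1 = 15.
  i=3: a_3=7, p_3 = 7*22 + 3 = 157, q_3 = 7*15 + 2 = 107.
  i=4: a_4=4, p_4 = 4*157 + 22 = 650, q_4 = 4*107 + 15 = 443.

1/1, 3/2, 22/15, 157/107, 650/443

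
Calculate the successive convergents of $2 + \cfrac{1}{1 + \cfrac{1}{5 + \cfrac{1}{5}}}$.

Using the convergent recurrence p_i = a_i*p_{i-1} + p_{i-2}, q_i = a_i*q_{i-1} + q_{i-2} with p_{-2}=0, p_{-1}=1, q_{-2}=1, q_{-1}=0:
  i=0: a_0=2, p_0 = 2*1 + 0 = 2, q_0 = 2*0 + 1 = 1.
  i=1: a_1=1, p_1 = 1*2 + 1 = 3, q_1 = 1*1 + 0 = 1.
  i=2: a_2=5, p_2 = 5*3 + 2 = 17, q_2 = 5*1 + 1 = 6.
  i=3: a_3=5, p_3 = 5*17 + 3 = 88, q_3 = 5*6 + 1 = 31.

2/1, 3/1, 17/6, 88/31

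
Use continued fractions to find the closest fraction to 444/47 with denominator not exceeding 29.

Expand x = 444/47 as a continued fraction with the Euclidean algorithm:
  444 = 9*47 + 21, so a_0 = 9.
  47 = 2*21 + 5, so a_1 = 2.
  21 = 4*5 + 1, so a_2 = 4.
  5 = 5*1 + 0, so a_3 = 5.
so x = [9; 2, 4, 5].
Convergents (p_i = a_i*p_{i-1} + p_{i-2}, q_i = a_i*q_{i-1} + q_{i-2} with p_{-2}=0, p_{-1}=1, q_{-2}=1, q_{-1}=0), until the denominator exceeds 29:
  i=0: a_0=9, p_0 = 9*1 + 0 = 9, q_0 = 9*0 + 1 = 1.
  i=1: a_1=2, p_1 = 2*9 + 1 = 19, q_1 = 2*1 + 0 = 2.
  i=2: a_2=4, p_2 = 4*19 + 9 = 85, q_2 = 4*2 + 1 = 9.
  i=3: a_3=5, p_3 = 5*85 + 19 = 444, q_3 = 5*9 + 2 = 47.
q_3 = 47 > 29, so the last convergent with denominator <= 29 is p_2/q_2 = 85/9.
The closest fraction with denominator <= 29 is either p_2/q_2 or the intermediate fraction (k*p_2 + p_1)/(k*q_2 + q_1) with the largest k >= 1 whose denominator stays <= 29; these approach x as k grows, and every other convergent or intermediate fraction in range is farther away.
Largest k: floor((29 - q_1)/q_2) = floor((29 - 2)/9) = 3.
That gives (3*85 + 19)/(3*9 + 2) = 274/29.
Compare the errors: |x - 85/9| = |444*9 - 85*47|/(47*9) = 1/423, and |x - 274/29| = |444*29 - 274*47|/(47*29) = 2/1363.
Cross-multiplying, 2*423 = 846 < 1363 = 1*1363, so 2/1363 is smaller: the intermediate fraction 274/29 is closer to x than 85/9.

274/29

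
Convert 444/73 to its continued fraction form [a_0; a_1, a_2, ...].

[6; 12, 6]

Run the Euclidean algorithm on 444 and 73; the successive quotients are the partial quotients a_0, a_1, ... (each step inverts the fractional part left over by the previous one):
  444 = 6*73 + 6, so a_0 = 6.
  73 = 12*6 + 1, so a_1 = 12.
  6 = 6*1 + 0, so a_2 = 6.
The remainder reaches 0 after 3 divisions, so the expansion has 3 partial quotients, read off in order.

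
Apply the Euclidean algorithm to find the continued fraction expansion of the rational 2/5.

Run the Euclidean algorithm on 2 and 5; the successive quotients are the partial quotients a_0, a_1, ... (each step inverts the fractional part left over by the previous one):
  2 = 0*5 + 2, so a_0 = 0.
  5 = 2*2 + 1, so a_1 = 2.
  2 = 2*1 + 0, so a_2 = 2.
The remainder reaches 0 after 3 divisions, so the expansion has 3 partial quotients, read off in order.

[0; 2, 2]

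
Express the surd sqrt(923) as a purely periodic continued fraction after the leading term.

[30; (2, 1, 1, 1, 2, 60)]

Write x_i = (sqrt(923) + m_i)/d_i with (m_0, d_0) = (0, 1). a_0 = floor(sqrt(923)) = 30, since 30^2 = 900 <= 923 < 961 = 31^2.
Iterate m_{i+1} = d_i*a_i - m_i, d_{i+1} = (923 - m_{i+1}^2)/d_i, a_{i+1} = floor((a_0 + m_{i+1})/d_{i+1}):
  m_1 = 1*30 - 0 = 30, d_1 = (923 - 30^2)/1 = 23/1 = 23, a_1 = floor((30 + 30)/23) = 2.
  m_2 = 23*2 - 30 = 16, d_2 = (923 - 16^2)/23 = 667/23 = 29, a_2 = floor((30 + 16)/29) = 1.
  m_3 = 29*1 - 16 = 13, d_3 = (923 - 13^2)/29 = 754/29 = 26, a_3 = floor((30 + 13)/26) = 1.
  m_4 = 26*1 - 13 = 13, d_4 = (923 - 13^2)/26 = 754/26 = 29, a_4 = floor((30 + 13)/29) = 1.
  m_5 = 29*1 - 13 = 16, d_5 = (923 - 16^2)/29 = 667/29 = 23, a_5 = floor((30 + 16)/23) = 2.
  m_6 = 23*2 - 16 = 30, d_6 = (923 - 30^2)/23 = 23/23 = 1, a_6 = floor((30 + 30)/1) = 60.
  m_7 = 1*60 - 30 = 30, d_7 = (923 - 30^2)/1 = 23/1 = 23: (m_7, d_7) = (m_1, d_1) = (30, 23), so from here the quotients repeat a_1, ..., a_6; the period length is 6.
Hence the expansion of sqrt(923) is a_0 = 30 followed by the repeating block 2, 1, 1, 1, 2, 60 (period 6).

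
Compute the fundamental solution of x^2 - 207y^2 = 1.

(x, y) = (1151, 80)

First expand sqrt(207) as a continued fraction. With x_i = (sqrt(207) + m_i)/d_i and (m_0, d_0) = (0, 1): a_0 = floor(sqrt(207)) = 14, since 14^2 = 196 <= 207 < 225 = 15^2.
Iterate m_{i+1} = d_i*a_i - m_i, d_{i+1} = (207 - m_{i+1}^2)/d_i, a_{i+1} = floor((a_0 + m_{i+1})/d_{i+1}):
  m_1 = 1*14 - 0 = 14, d_1 = (207 - 14^2)/1 = 11/1 = 11, a_1 = floor((14 + 14)/11) = 2.
  m_2 = 11*2 - 14 = 8, d_2 = (207 - 8^2)/11 = 143/11 = 13, a_2 = floor((14 + 8)/13) = 1.
  m_3 = 13*1 - 8 = 5, d_3 = (207 - 5^2)/13 = 182/13 = 14, a_3 = floor((14 + 5)/14) = 1.
  m_4 = 14*1 - 5 = 9, d_4 = (207 - 9^2)/14 = 126/14 = 9, a_4 = floor((14 + 9)/9) = 2.
  m_5 = 9*2 - 9 = 9, d_5 = (207 - 9^2)/9 = 126/9 = 14, a_5 = floor((14 + 9)/14) = 1.
  m_6 = 14*1 - 9 = 5, d_6 = (207 - 5^2)/14 = 182/14 = 13, a_6 = floor((14 + 5)/13) = 1.
  m_7 = 13*1 - 5 = 8, d_7 = (207 - 8^2)/13 = 143/13 = 11, a_7 = floor((14 + 8)/11) = 2.
  m_8 = 11*2 - 8 = 14, d_8 = (207 - 14^2)/11 = 11/11 = 1, a_8 = floor((14 + 14)/1) = 28.
  m_9 = 1*28 - 14 = 14, d_9 = (207 - 14^2)/1 = 11/1 = 11: (m_9, d_9) = (m_1, d_1) = (14, 11), so from here the quotients repeat a_1, ..., a_8; the period length is 8.
So sqrt(207) = [14; (2, 1, 1, 2, 1, 1, 2, 28)] with period length k = 8.
k is even, so the fundamental solution of x^2 - 207y^2 = 1 is (p_{k-1}, q_{k-1}) = (p_7, q_7); compute convergents through index 7.
Convergents (p_i = a_i*p_{i-1} + p_{i-2}, q_i = a_i*q_{i-1} + q_{i-2} with p_{-2}=0, p_{-1}=1, q_{-2}=1, q_{-1}=0):
  i=0: a_0=14, p_0 = 14*1 + 0 = 14, q_0 = 14*0 + 1 = 1.
  i=1: a_1=2, p_1 = 2*14 + 1 = 29, q_1 = 2*1 + 0 = 2.
  i=2: a_2=1, p_2 = 1*29 + 14 = 43, q_2 = 1*2 + 1 = 3.
  i=3: a_3=1, p_3 = 1*43 + 29 = 72, q_3 = 1*3 + 2 = 5.
  i=4: a_4=2, p_4 = 2*72 + 43 = 187, q_4 = 2*5 + 3 = 13.
  i=5: a_5=1, p_5 = 1*187 + 72 = 259, q_5 = 1*13 + 5 = 18.
  i=6: a_6=1, p_6 = 1*259 + 187 = 446, q_6 = 1*18 + 13 = 31.
  i=7: a_7=2, p_7 = 2*446 + 259 = 1151, q_7 = 2*31 + 18 = 80.
Check: 1151^2 - 207*80^2 = 1324801 - 1324800 = 1, so (x, y) = (1151, 80) solves the equation, and by the theorem it is the least positive solution.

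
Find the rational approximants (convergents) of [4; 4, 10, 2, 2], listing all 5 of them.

Using the convergent recurrence p_i = a_i*p_{i-1} + p_{i-2}, q_i = a_i*q_{i-1} + q_{i-2} with p_{-2}=0, p_{-1}=1, q_{-2}=1, q_{-1}=0:
  i=0: a_0=4, p_0 = 4*1 + 0 = 4, q_0 = 4*0 + 1 = 1.
  i=1: a_1=4, p_1 = 4*4 + 1 = 17, q_1 = 4*1 + 0 = 4.
  i=2: a_2=10, p_2 = 10*17 + 4 = 174, q_2 = 10*4 + 1 = 41.
  i=3: a_3=2, p_3 = 2*174 + 17 = 365, q_3 = 2*41 + 4 = 86.
  i=4: a_4=2, p_4 = 2*365 + 174 = 904, q_4 = 2*86 + 41 = 213.

4/1, 17/4, 174/41, 365/86, 904/213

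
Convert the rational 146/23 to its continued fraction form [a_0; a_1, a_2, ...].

Run the Euclidean algorithm on 146 and 23; the successive quotients are the partial quotients a_0, a_1, ... (each step inverts the fractional part left over by the previous one):
  146 = 6*23 + 8, so a_0 = 6.
  23 = 2*8 + 7, so a_1 = 2.
  8 = 1*7 + 1, so a_2 = 1.
  7 = 7*1 + 0, so a_3 = 7.
The remainder reaches 0 after 4 divisions, so the expansion has 4 partial quotients, read off in order.

[6; 2, 1, 7]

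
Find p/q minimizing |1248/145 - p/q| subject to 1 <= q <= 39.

241/28

Expand x = 1248/145 as a continued fraction with the Euclidean algorithm:
  1248 = 8*145 + 88, so a_0 = 8.
  145 = 1*88 + 57, so a_1 = 1.
  88 = 1*57 + 31, so a_2 = 1.
  57 = 1*31 + 26, so a_3 = 1.
  31 = 1*26 + 5, so a_4 = 1.
  26 = 5*5 + 1, so a_5 = 5.
  5 = 5*1 + 0, so a_6 = 5.
so x = [8; 1, 1, 1, 1, 5, 5].
Convergents (p_i = a_i*p_{i-1} + p_{i-2}, q_i = a_i*q_{i-1} + q_{i-2} with p_{-2}=0, p_{-1}=1, q_{-2}=1, q_{-1}=0), until the denominator exceeds 39:
  i=0: a_0=8, p_0 = 8*1 + 0 = 8, q_0 = 8*0 + 1 = 1.
  i=1: a_1=1, p_1 = 1*8 + 1 = 9, q_1 = 1*1 + 0 = 1.
  i=2: a_2=1, p_2 = 1*9 + 8 = 17, q_2 = 1*1 + 1 = 2.
  i=3: a_3=1, p_3 = 1*17 + 9 = 26, q_3 = 1*2 + 1 = 3.
  i=4: a_4=1, p_4 = 1*26 + 17 = 43, q_4 = 1*3 + 2 = 5.
  i=5: a_5=5, p_5 = 5*43 + 26 = 241, q_5 = 5*5 + 3 = 28.
  i=6: a_6=5, p_6 = 5*241 + 43 = 1248, q_6 = 5*28 + 5 = 145.
q_6 = 145 > 39, so the last convergent with denominator <= 39 is p_5/q_5 = 241/28.
The closest fraction with denominator <= 39 is either p_5/q_5 or the intermediate fraction (k*p_5 + p_4)/(k*q_5 + q_4) with the largest k >= 1 whose denominator stays <= 39; these approach x as k grows, and every other convergent or intermediate fraction in range is farther away.
Largest k: floor((39 - q_4)/q_5) = floor((39 - 5)/28) = 1.
That gives (1*241 + 43)/(1*28 + 5) = 284/33.
Compare the errors: |x - 241/28| = |1248*28 - 241*145|/(145*28) = 1/4060, and |x - 284/33| = |1248*33 - 284*145|/(145*33) = 4/4785.
Cross-multiplying, 1*4785 = 4785 < 16240 = 4*4060, so 1/4060 is smaller: the convergent 241/28 is closer to x than 284/33.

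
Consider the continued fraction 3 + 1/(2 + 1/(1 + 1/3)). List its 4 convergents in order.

3/1, 7/2, 10/3, 37/11

Using the convergent recurrence p_i = a_i*p_{i-1} + p_{i-2}, q_i = a_i*q_{i-1} + q_{i-2} with p_{-2}=0, p_{-1}=1, q_{-2}=1, q_{-1}=0:
  i=0: a_0=3, p_0 = 3*1 + 0 = 3, q_0 = 3*0 + 1 = 1.
  i=1: a_1=2, p_1 = 2*3 + 1 = 7, q_1 = 2*1 + 0 = 2.
  i=2: a_2=1, p_2 = 1*7 + 3 = 10, q_2 = 1*2 + 1 = 3.
  i=3: a_3=3, p_3 = 3*10 + 7 = 37, q_3 = 3*3 + 2 = 11.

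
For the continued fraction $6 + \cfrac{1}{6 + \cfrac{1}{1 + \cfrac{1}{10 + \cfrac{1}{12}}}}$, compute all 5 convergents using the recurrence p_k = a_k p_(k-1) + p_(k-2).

6/1, 37/6, 43/7, 467/76, 5647/919

Using the convergent recurrence p_i = a_i*p_{i-1} + p_{i-2}, q_i = a_i*q_{i-1} + q_{i-2} with p_{-2}=0, p_{-1}=1, q_{-2}=1, q_{-1}=0:
  i=0: a_0=6, p_0 = 6*1 + 0 = 6, q_0 = 6*0 + 1 = 1.
  i=1: a_1=6, p_1 = 6*6 + 1 = 37, q_1 = 6*1 + 0 = 6.
  i=2: a_2=1, p_2 = 1*37 + 6 = 43, q_2 = 1*6 + 1 = 7.
  i=3: a_3=10, p_3 = 10*43 + 37 = 467, q_3 = 10*7 + 6 = 76.
  i=4: a_4=12, p_4 = 12*467 + 43 = 5647, q_4 = 12*76 + 7 = 919.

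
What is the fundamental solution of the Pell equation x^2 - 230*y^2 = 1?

First expand sqrt(230) as a continued fraction. With x_i = (sqrt(230) + m_i)/d_i and (m_0, d_0) = (0, 1): a_0 = floor(sqrt(230)) = 15, since 15^2 = 225 <= 230 < 256 = 16^2.
Iterate m_{i+1} = d_i*a_i - m_i, d_{i+1} = (230 - m_{i+1}^2)/d_i, a_{i+1} = floor((a_0 + m_{i+1})/d_{i+1}):
  m_1 = 1*15 - 0 = 15, d_1 = (230 - 15^2)/1 = 5/1 = 5, a_1 = floor((15 + 15)/5) = 6.
  m_2 = 5*6 - 15 = 15, d_2 = (230 - 15^2)/5 = 5/5 = 1, a_2 = floor((15 + 15)/1) = 30.
  m_3 = 1*30 - 15 = 15, d_3 = (230 - 15^2)/1 = 5/1 = 5: (m_3, d_3) = (m_1, d_1) = (15, 5), so from here the quotients repeat a_1, a_2; the period length is 2.
So sqrt(230) = [15; (6, 30)] with period length k = 2.
k is even, so the fundamental solution of x^2 - 230y^2 = 1 is (p_{k-1}, q_{k-1}) = (p_1, q_1); compute convergents through index 1.
Convergents (p_i = a_i*p_{i-1} + p_{i-2}, q_i = a_i*q_{i-1} + q_{i-2} with p_{-2}=0, p_{-1}=1, q_{-2}=1, q_{-1}=0):
  i=0: a_0=15, p_0 = 15*1 + 0 = 15, q_0 = 15*0 + 1 = 1.
  i=1: a_1=6, p_1 = 6*15 + 1 = 91, q_1 = 6*1 + 0 = 6.
Check: 91^2 - 230*6^2 = 8281 - 8280 = 1, so (x, y) = (91, 6) solves the equation, and by the theorem it is the least positive solution.

(x, y) = (91, 6)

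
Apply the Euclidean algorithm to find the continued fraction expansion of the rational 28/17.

[1; 1, 1, 1, 5]

Run the Euclidean algorithm on 28 and 17; the successive quotients are the partial quotients a_0, a_1, ... (each step inverts the fractional part left over by the previous one):
  28 = 1*17 + 11, so a_0 = 1.
  17 = 1*11 + 6, so a_1 = 1.
  11 = 1*6 + 5, so a_2 = 1.
  6 = 1*5 + 1, so a_3 = 1.
  5 = 5*1 + 0, so a_4 = 5.
The remainder reaches 0 after 5 divisions, so the expansion has 5 partial quotients, read off in order.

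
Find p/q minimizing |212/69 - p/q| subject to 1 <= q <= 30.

Expand x = 212/69 as a continued fraction with the Euclidean algorithm:
  212 = 3*69 + 5, so a_0 = 3.
  69 = 13*5 + 4, so a_1 = 13.
  5 = 1*4 + 1, so a_2 = 1.
  4 = 4*1 + 0, so a_3 = 4.
so x = [3; 13, 1, 4].
Convergents (p_i = a_i*p_{i-1} + p_{i-2}, q_i = a_i*q_{i-1} + q_{i-2} with p_{-2}=0, p_{-1}=1, q_{-2}=1, q_{-1}=0), until the denominator exceeds 30:
  i=0: a_0=3, p_0 = 3*1 + 0 = 3, q_0 = 3*0 + 1 = 1.
  i=1: a_1=13, p_1 = 13*3 + 1 = 40, q_1 = 13*1 + 0 = 13.
  i=2: a_2=1, p_2 = 1*40 + 3 = 43, q_2 = 1*13 + 1 = 14.
  i=3: a_3=4, p_3 = 4*43 + 40 = 212, q_3 = 4*14 + 13 = 69.
q_3 = 69 > 30, so the last convergent with denominator <= 30 is p_2/q_2 = 43/14.
The closest fraction with denominator <= 30 is either p_2/q_2 or the intermediate fraction (k*p_2 + p_1)/(k*q_2 + q_1) with the largest k >= 1 whose denominator stays <= 30; these approach x as k grows, and every other convergent or intermediate fraction in range is farther away.
Largest k: floor((30 - q_1)/q_2) = floor((30 - 13)/14) = 1.
That gives (1*43 + 40)/(1*14 + 13) = 83/27.
Compare the errors: |x - 43/14| = |212*14 - 43*69|/(69*14) = 1/966, and |x - 83/27| = |212*27 - 83*69|/(69*27) = 3/1863.
Cross-multiplying, 1*1863 = 1863 < 2898 = 3*966, so 1/966 is smaller: the convergent 43/14 is closer to x than 83/27.

43/14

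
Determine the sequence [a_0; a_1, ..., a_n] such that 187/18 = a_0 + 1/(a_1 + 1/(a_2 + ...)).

Run the Euclidean algorithm on 187 and 18; the successive quotients are the partial quotients a_0, a_1, ... (each step inverts the fractional part left over by the previous one):
  187 = 10*18 + 7, so a_0 = 10.
  18 = 2*7 + 4, so a_1 = 2.
  7 = 1*4 + 3, so a_2 = 1.
  4 = 1*3 + 1, so a_3 = 1.
  3 = 3*1 + 0, so a_4 = 3.
The remainder reaches 0 after 5 divisions, so the expansion has 5 partial quotients, read off in order.

[10; 2, 1, 1, 3]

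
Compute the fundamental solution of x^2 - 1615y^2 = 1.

(x, y) = (3284569, 81732)

First expand sqrt(1615) as a continued fraction. With x_i = (sqrt(1615) + m_i)/d_i and (m_0, d_0) = (0, 1): a_0 = floor(sqrt(1615)) = 40, since 40^2 = 1600 <= 1615 < 1681 = 41^2.
Iterate m_{i+1} = d_i*a_i - m_i, d_{i+1} = (1615 - m_{i+1}^2)/d_i, a_{i+1} = floor((a_0 + m_{i+1})/d_{i+1}):
  m_1 = 1*40 - 0 = 40, d_1 = (1615 - 40^2)/1 = 15/1 = 15, a_1 = floor((40 + 40)/15) = 5.
  m_2 = 15*5 - 40 = 35, d_2 = (1615 - 35^2)/15 = 390/15 = 26, a_2 = floor((40 + 35)/26) = 2.
  m_3 = 26*2 - 35 = 17, d_3 = (1615 - 17^2)/26 = 1326/26 = 51, a_3 = floor((40 + 17)/51) = 1.
  m_4 = 51*1 - 17 = 34, d_4 = (1615 - 34^2)/51 = 459/51 = 9, a_4 = floor((40 + 34)/9) = 8.
  m_5 = 9*8 - 34 = 38, d_5 = (1615 - 38^2)/9 = 171/9 = 19, a_5 = floor((40 + 38)/19) = 4.
  m_6 = 19*4 - 38 = 38, d_6 = (1615 - 38^2)/19 = 171/19 = 9, a_6 = floor((40 + 38)/9) = 8.
  m_7 = 9*8 - 38 = 34, d_7 = (1615 - 34^2)/9 = 459/9 = 51, a_7 = floor((40 + 34)/51) = 1.
  m_8 = 51*1 - 34 = 17, d_8 = (1615 - 17^2)/51 = 1326/51 = 26, a_8 = floor((40 + 17)/26) = 2.
  m_9 = 26*2 - 17 = 35, d_9 = (1615 - 35^2)/26 = 390/26 = 15, a_9 = floor((40 + 35)/15) = 5.
  m_10 = 15*5 - 35 = 40, d_10 = (1615 - 40^2)/15 = 15/15 = 1, a_10 = floor((40 + 40)/1) = 80.
  m_11 = 1*80 - 40 = 40, d_11 = (1615 - 40^2)/1 = 15/1 = 15: (m_11, d_11) = (m_1, d_1) = (40, 15), so from here the quotients repeat a_1, ..., a_10; the period length is 10.
So sqrt(1615) = [40; (5, 2, 1, 8, 4, 8, 1, 2, 5, 80)] with period length k = 10.
k is even, so the fundamental solution of x^2 - 1615y^2 = 1 is (p_{k-1}, q_{k-1}) = (p_9, q_9); compute convergents through index 9.
Convergents (p_i = a_i*p_{i-1} + p_{i-2}, q_i = a_i*q_{i-1} + q_{i-2} with p_{-2}=0, p_{-1}=1, q_{-2}=1, q_{-1}=0):
  i=0: a_0=40, p_0 = 40*1 + 0 = 40, q_0 = 40*0 + 1 = 1.
  i=1: a_1=5, p_1 = 5*40 + 1 = 201, q_1 = 5*1 + 0 = 5.
  i=2: a_2=2, p_2 = 2*201 + 40 = 442, q_2 = 2*5 + 1 = 11.
  i=3: a_3=1, p_3 = 1*442 + 201 = 643, q_3 = 1*11 + 5 = 16.
  i=4: a_4=8, p_4 = 8*643 + 442 = 5586, q_4 = 8*16 + 11 = 139.
  i=5: a_5=4, p_5 = 4*5586 + 643 = 22987, q_5 = 4*139 + 16 = 572.
  i=6: a_6=8, p_6 = 8*22987 + 5586 = 189482, q_6 = 8*572 + 139 = 4715.
  i=7: a_7=1, p_7 = 1*189482 + 22987 = 212469, q_7 = 1*4715 + 572 = 5287.
  i=8: a_8=2, p_8 = 2*212469 + 189482 = 614420, q_8 = 2*5287 + 4715 = 15289.
  i=9: a_9=5, p_9 = 5*614420 + 212469 = 3284569, q_9 = 5*15289 + 5287 = 81732.
Check: 3284569^2 - 1615*81732^2 = 10788393515761 - 10788393515760 = 1, so (x, y) = (3284569, 81732) solves the equation, and by the theorem it is the least positive solution.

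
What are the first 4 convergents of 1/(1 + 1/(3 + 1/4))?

Using the convergent recurrence p_i = a_i*p_{i-1} + p_{i-2}, q_i = a_i*q_{i-1} + q_{i-2} with p_{-2}=0, p_{-1}=1, q_{-2}=1, q_{-1}=0:
  i=0: a_0=0, p_0 = 0*1 + 0 = 0, q_0 = 0*0 + 1 = 1.
  i=1: a_1=1, p_1 = 1*0 + 1 = 1, q_1 = 1*1 + 0 = 1.
  i=2: a_2=3, p_2 = 3*1 + 0 = 3, q_2 = 3*1 + 1 = 4.
  i=3: a_3=4, p_3 = 4*3 + 1 = 13, q_3 = 4*4 + 1 = 17.

0/1, 1/1, 3/4, 13/17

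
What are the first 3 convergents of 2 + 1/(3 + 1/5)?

Using the convergent recurrence p_i = a_i*p_{i-1} + p_{i-2}, q_i = a_i*q_{i-1} + q_{i-2} with p_{-2}=0, p_{-1}=1, q_{-2}=1, q_{-1}=0:
  i=0: a_0=2, p_0 = 2*1 + 0 = 2, q_0 = 2*0 + 1 = 1.
  i=1: a_1=3, p_1 = 3*2 + 1 = 7, q_1 = 3*1 + 0 = 3.
  i=2: a_2=5, p_2 = 5*7 + 2 = 37, q_2 = 5*3 + 1 = 16.

2/1, 7/3, 37/16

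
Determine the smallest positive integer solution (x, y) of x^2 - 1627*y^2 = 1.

First expand sqrt(1627) as a continued fraction. With x_i = (sqrt(1627) + m_i)/d_i and (m_0, d_0) = (0, 1): a_0 = floor(sqrt(1627)) = 40, since 40^2 = 1600 <= 1627 < 1681 = 41^2.
Iterate m_{i+1} = d_i*a_i - m_i, d_{i+1} = (1627 - m_{i+1}^2)/d_i, a_{i+1} = floor((a_0 + m_{i+1})/d_{i+1}):
  m_1 = 1*40 - 0 = 40, d_1 = (1627 - 40^2)/1 = 27/1 = 27, a_1 = floor((40 + 40)/27) = 2.
  m_2 = 27*2 - 40 = 14, d_2 = (1627 - 14^2)/27 = 1431/27 = 53, a_2 = floor((40 + 14)/53) = 1.
  m_3 = 53*1 - 14 = 39, d_3 = (1627 - 39^2)/53 = 106/53 = 2, a_3 = floor((40 + 39)/2) = 39.
  m_4 = 2*39 - 39 = 39, d_4 = (1627 - 39^2)/2 = 106/2 = 53, a_4 = floor((40 + 39)/53) = 1.
  m_5 = 53*1 - 39 = 14, d_5 = (1627 - 14^2)/53 = 1431/53 = 27, a_5 = floor((40 + 14)/27) = 2.
  m_6 = 27*2 - 14 = 40, d_6 = (1627 - 40^2)/27 = 27/27 = 1, a_6 = floor((40 + 40)/1) = 80.
  m_7 = 1*80 - 40 = 40, d_7 = (1627 - 40^2)/1 = 27/1 = 27: (m_7, d_7) = (m_1, d_1) = (40, 27), so from here the quotients repeat a_1, ..., a_6; the period length is 6.
So sqrt(1627) = [40; (2, 1, 39, 1, 2, 80)] with period length k = 6.
k is even, so the fundamental solution of x^2 - 1627y^2 = 1 is (p_{k-1}, q_{k-1}) = (p_5, q_5); compute convergents through index 5.
Convergents (p_i = a_i*p_{i-1} + p_{i-2}, q_i = a_i*q_{i-1} + q_{i-2} with p_{-2}=0, p_{-1}=1, q_{-2}=1, q_{-1}=0):
  i=0: a_0=40, p_0 = 40*1 + 0 = 40, q_0 = 40*0 + 1 = 1.
  i=1: a_1=2, p_1 = 2*40 + 1 = 81, q_1 = 2*1 + 0 = 2.
  i=2: a_2=1, p_2 = 1*81 + 40 = 121, q_2 = 1*2 + 1 = 3.
  i=3: a_3=39, p_3 = 39*121 + 81 = 4800, q_3 = 39*3 + 2 = 119.
  i=4: a_4=1, p_4 = 1*4800 + 121 = 4921, q_4 = 1*119 + 3 = 122.
  i=5: a_5=2, p_5 = 2*4921 + 4800 = 14642, q_5 = 2*122 + 119 = 363.
Check: 14642^2 - 1627*363^2 = 214388164 - 214388163 = 1, so (x, y) = (14642, 363) solves the equation, and by the theorem it is the least positive solution.

(x, y) = (14642, 363)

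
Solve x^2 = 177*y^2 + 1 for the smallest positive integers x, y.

First expand sqrt(177) as a continued fraction. With x_i = (sqrt(177) + m_i)/d_i and (m_0, d_0) = (0, 1): a_0 = floor(sqrt(177)) = 13, since 13^2 = 169 <= 177 < 196 = 14^2.
Iterate m_{i+1} = d_i*a_i - m_i, d_{i+1} = (177 - m_{i+1}^2)/d_i, a_{i+1} = floor((a_0 + m_{i+1})/d_{i+1}):
  m_1 = 1*13 - 0 = 13, d_1 = (177 - 13^2)/1 = 8/1 = 8, a_1 = floor((13 + 13)/8) = 3.
  m_2 = 8*3 - 13 = 11, d_2 = (177 - 11^2)/8 = 56/8 = 7, a_2 = floor((13 + 11)/7) = 3.
  m_3 = 7*3 - 11 = 10, d_3 = (177 - 10^2)/7 = 77/7 = 11, a_3 = floor((13 + 10)/11) = 2.
  m_4 = 11*2 - 10 = 12, d_4 = (177 - 12^2)/11 = 33/11 = 3, a_4 = floor((13 + 12)/3) = 8.
  m_5 = 3*8 - 12 = 12, d_5 = (177 - 12^2)/3 = 33/3 = 11, a_5 = floor((13 + 12)/11) = 2.
  m_6 = 11*2 - 12 = 10, d_6 = (177 - 10^2)/11 = 77/11 = 7, a_6 = floor((13 + 10)/7) = 3.
  m_7 = 7*3 - 10 = 11, d_7 = (177 - 11^2)/7 = 56/7 = 8, a_7 = floor((13 + 11)/8) = 3.
  m_8 = 8*3 - 11 = 13, d_8 = (177 - 13^2)/8 = 8/8 = 1, a_8 = floor((13 + 13)/1) = 26.
  m_9 = 1*26 - 13 = 13, d_9 = (177 - 13^2)/1 = 8/1 = 8: (m_9, d_9) = (m_1, d_1) = (13, 8), so from here the quotients repeat a_1, ..., a_8; the period length is 8.
So sqrt(177) = [13; (3, 3, 2, 8, 2, 3, 3, 26)] with period length k = 8.
k is even, so the fundamental solution of x^2 - 177y^2 = 1 is (p_{k-1}, q_{k-1}) = (p_7, q_7); compute convergents through index 7.
Convergents (p_i = a_i*p_{i-1} + p_{i-2}, q_i = a_i*q_{i-1} + q_{i-2} with p_{-2}=0, p_{-1}=1, q_{-2}=1, q_{-1}=0):
  i=0: a_0=13, p_0 = 13*1 + 0 = 13, q_0 = 13*0 + 1 = 1.
  i=1: a_1=3, p_1 = 3*13 + 1 = 40, q_1 = 3*1 + 0 = 3.
  i=2: a_2=3, p_2 = 3*40 + 13 = 133, q_2 = 3*3 + 1 = 10.
  i=3: a_3=2, p_3 = 2*133 + 40 = 306, q_3 = 2*10 + 3 = 23.
  i=4: a_4=8, p_4 = 8*306 + 133 = 2581, q_4 = 8*23 + 10 = 194.
  i=5: a_5=2, p_5 = 2*2581 + 306 = 5468, q_5 = 2*194 + 23 = 411.
  i=6: a_6=3, p_6 = 3*5468 + 2581 = 18985, q_6 = 3*411 + 194 = 1427.
  i=7: a_7=3, p_7 = 3*18985 + 5468 = 62423, q_7 = 3*1427 + 411 = 4692.
Check: 62423^2 - 177*4692^2 = 3896630929 - 3896630928 = 1, so (x, y) = (62423, 4692) solves the equation, and by the theorem it is the least positive solution.

(x, y) = (62423, 4692)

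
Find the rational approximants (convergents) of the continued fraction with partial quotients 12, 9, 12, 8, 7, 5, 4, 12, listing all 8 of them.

Using the convergent recurrence p_i = a_i*p_{i-1} + p_{i-2}, q_i = a_i*q_{i-1} + q_{i-2} with p_{-2}=0, p_{-1}=1, q_{-2}=1, q_{-1}=0:
  i=0: a_0=12, p_0 = 12*1 + 0 = 12, q_0 = 12*0 + 1 = 1.
  i=1: a_1=9, p_1 = 9*12 + 1 = 109, q_1 = 9*1 + 0 = 9.
  i=2: a_2=12, p_2 = 12*109 + 12 = 1320, q_2 = 12*9 + 1 = 109.
  i=3: a_3=8, p_3 = 8*1320 + 109 = 10669, q_3 = 8*109 + 9 = 881.
  i=4: a_4=7, p_4 = 7*10669 + 1320 = 76003, q_4 = 7*881 + 109 = 6276.
  i=5: a_5=5, p_5 = 5*76003 + 10669 = 390684, q_5 = 5*6276 + 881 = 32261.
  i=6: a_6=4, p_6 = 4*390684 + 76003 = 1638739, q_6 = 4*32261 + 6276 = 135320.
  i=7: a_7=12, p_7 = 12*1638739 + 390684 = 20055552, q_7 = 12*135320 + 32261 = 1656101.

12/1, 109/9, 1320/109, 10669/881, 76003/6276, 390684/32261, 1638739/135320, 20055552/1656101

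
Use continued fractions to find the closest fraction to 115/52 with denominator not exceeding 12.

Expand x = 115/52 as a continued fraction with the Euclidean algorithm:
  115 = 2*52 + 11, so a_0 = 2.
  52 = 4*11 + 8, so a_1 = 4.
  11 = 1*8 + 3, so a_2 = 1.
  8 = 2*3 + 2, so a_3 = 2.
  3 = 1*2 + 1, so a_4 = 1.
  2 = 2*1 + 0, so a_5 = 2.
so x = [2; 4, 1, 2, 1, 2].
Convergents (p_i = a_i*p_{i-1} + p_{i-2}, q_i = a_i*q_{i-1} + q_{i-2} with p_{-2}=0, p_{-1}=1, q_{-2}=1, q_{-1}=0), until the denominator exceeds 12:
  i=0: a_0=2, p_0 = 2*1 + 0 = 2, q_0 = 2*0 + 1 = 1.
  i=1: a_1=4, p_1 = 4*2 + 1 = 9, q_1 = 4*1 + 0 = 4.
  i=2: a_2=1, p_2 = 1*9 + 2 = 11, q_2 = 1*4 + 1 = 5.
  i=3: a_3=2, p_3 = 2*11 + 9 = 31, q_3 = 2*5 + 4 = 14.
q_3 = 14 > 12, so the last convergent with denominator <= 12 is p_2/q_2 = 11/5.
The closest fraction with denominator <= 12 is either p_2/q_2 or the intermediate fraction (k*p_2 + p_1)/(k*q_2 + q_1) with the largest k >= 1 whose denominator stays <= 12; these approach x as k grows, and every other convergent or intermediate fraction in range is farther away.
Largest k: floor((12 - q_1)/q_2) = floor((12 - 4)/5) = 1.
That gives (1*11 + 9)/(1*5 + 4) = 20/9.
Compare the errors: |x - 11/5| = |115*5 - 11*52|/(52*5) = 3/260, and |x - 20/9| = |115*9 - 20*52|/(52*9) = 5/468.
Cross-multiplying, 5*260 = 1300 < 1404 = 3*468, so 5/468 is smaller: the intermediate fraction 20/9 is closer to x than 11/5.

20/9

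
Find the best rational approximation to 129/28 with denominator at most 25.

106/23

Expand x = 129/28 as a continued fraction with the Euclidean algorithm:
  129 = 4*28 + 17, so a_0 = 4.
  28 = 1*17 + 11, so a_1 = 1.
  17 = 1*11 + 6, so a_2 = 1.
  11 = 1*6 + 5, so a_3 = 1.
  6 = 1*5 + 1, so a_4 = 1.
  5 = 5*1 + 0, so a_5 = 5.
so x = [4; 1, 1, 1, 1, 5].
Convergents (p_i = a_i*p_{i-1} + p_{i-2}, q_i = a_i*q_{i-1} + q_{i-2} with p_{-2}=0, p_{-1}=1, q_{-2}=1, q_{-1}=0), until the denominator exceeds 25:
  i=0: a_0=4, p_0 = 4*1 + 0 = 4, q_0 = 4*0 + 1 = 1.
  i=1: a_1=1, p_1 = 1*4 + 1 = 5, q_1 = 1*1 + 0 = 1.
  i=2: a_2=1, p_2 = 1*5 + 4 = 9, q_2 = 1*1 + 1 = 2.
  i=3: a_3=1, p_3 = 1*9 + 5 = 14, q_3 = 1*2 + 1 = 3.
  i=4: a_4=1, p_4 = 1*14 + 9 = 23, q_4 = 1*3 + 2 = 5.
  i=5: a_5=5, p_5 = 5*23 + 14 = 129, q_5 = 5*5 + 3 = 28.
q_5 = 28 > 25, so the last convergent with denominator <= 25 is p_4/q_4 = 23/5.
The closest fraction with denominator <= 25 is either p_4/q_4 or the intermediate fraction (k*p_4 + p_3)/(k*q_4 + q_3) with the largest k >= 1 whose denominator stays <= 25; these approach x as k grows, and every other convergent or intermediate fraction in range is farther away.
Largest k: floor((25 - q_3)/q_4) = floor((25 - 3)/5) = 4.
That gives (4*23 + 14)/(4*5 + 3) = 106/23.
Compare the errors: |x - 23/5| = |129*5 - 23*28|/(28*5) = 1/140, and |x - 106/23| = |129*23 - 106*28|/(28*23) = 1/644.
Cross-multiplying, 1*140 = 140 < 644 = 1*644, so 1/644 is smaller: the intermediate fraction 106/23 is closer to x than 23/5.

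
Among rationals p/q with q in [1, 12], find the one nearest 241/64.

Expand x = 241/64 as a continued fraction with the Euclidean algorithm:
  241 = 3*64 + 49, so a_0 = 3.
  64 = 1*49 + 15, so a_1 = 1.
  49 = 3*15 + 4, so a_2 = 3.
  15 = 3*4 + 3, so a_3 = 3.
  4 = 1*3 + 1, so a_4 = 1.
  3 = 3*1 + 0, so a_5 = 3.
so x = [3; 1, 3, 3, 1, 3].
Convergents (p_i = a_i*p_{i-1} + p_{i-2}, q_i = a_i*q_{i-1} + q_{i-2} with p_{-2}=0, p_{-1}=1, q_{-2}=1, q_{-1}=0), until the denominator exceeds 12:
  i=0: a_0=3, p_0 = 3*1 + 0 = 3, q_0 = 3*0 + 1 = 1.
  i=1: a_1=1, p_1 = 1*3 + 1 = 4, q_1 = 1*1 + 0 = 1.
  i=2: a_2=3, p_2 = 3*4 + 3 = 15, q_2 = 3*1 + 1 = 4.
  i=3: a_3=3, p_3 = 3*15 + 4 = 49, q_3 = 3*4 + 1 = 13.
q_3 = 13 > 12, so the last convergent with denominator <= 12 is p_2/q_2 = 15/4.
The closest fraction with denominator <= 12 is either p_2/q_2 or the intermediate fraction (k*p_2 + p_1)/(k*q_2 + q_1) with the largest k >= 1 whose denominator stays <= 12; these approach x as k grows, and every other convergent or intermediate fraction in range is farther away.
Largest k: floor((12 - q_1)/q_2) = floor((12 - 1)/4) = 2.
That gives (2*15 + 4)/(2*4 + 1) = 34/9.
Compare the errors: |x - 15/4| = |241*4 - 15*64|/(64*4) = 4/256, and |x - 34/9| = |241*9 - 34*64|/(64*9) = 7/576.
Cross-multiplying, 7*256 = 1792 < 2304 = 4*576, so 7/576 is smaller: the intermediate fraction 34/9 is closer to x than 15/4.

34/9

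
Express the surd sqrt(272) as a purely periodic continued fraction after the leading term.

Write x_i = (sqrt(272) + m_i)/d_i with (m_0, d_0) = (0, 1). a_0 = floor(sqrt(272)) = 16, since 16^2 = 256 <= 272 < 289 = 17^2.
Iterate m_{i+1} = d_i*a_i - m_i, d_{i+1} = (272 - m_{i+1}^2)/d_i, a_{i+1} = floor((a_0 + m_{i+1})/d_{i+1}):
  m_1 = 1*16 - 0 = 16, d_1 = (272 - 16^2)/1 = 16/1 = 16, a_1 = floor((16 + 16)/16) = 2.
  m_2 = 16*2 - 16 = 16, d_2 = (272 - 16^2)/16 = 16/16 = 1, a_2 = floor((16 + 16)/1) = 32.
  m_3 = 1*32 - 16 = 16, d_3 = (272 - 16^2)/1 = 16/1 = 16: (m_3, d_3) = (m_1, d_1) = (16, 16), so from here the quotients repeat a_1, a_2; the period length is 2.
Hence the expansion of sqrt(272) is a_0 = 16 followed by the repeating block 2, 32 (period 2).

[16; (2, 32)]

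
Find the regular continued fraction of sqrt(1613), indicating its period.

Write x_i = (sqrt(1613) + m_i)/d_i with (m_0, d_0) = (0, 1). a_0 = floor(sqrt(1613)) = 40, since 40^2 = 1600 <= 1613 < 1681 = 41^2.
Iterate m_{i+1} = d_i*a_i - m_i, d_{i+1} = (1613 - m_{i+1}^2)/d_i, a_{i+1} = floor((a_0 + m_{i+1})/d_{i+1}):
  m_1 = 1*40 - 0 = 40, d_1 = (1613 - 40^2)/1 = 13/1 = 13, a_1 = floor((40 + 40)/13) = 6.
  m_2 = 13*6 - 40 = 38, d_2 = (1613 - 38^2)/13 = 169/13 = 13, a_2 = floor((40 + 38)/13) = 6.
  m_3 = 13*6 - 38 = 40, d_3 = (1613 - 40^2)/13 = 13/13 = 1, a_3 = floor((40 + 40)/1) = 80.
  m_4 = 1*80 - 40 = 40, d_4 = (1613 - 40^2)/1 = 13/1 = 13: (m_4, d_4) = (m_1, d_1) = (40, 13), so from here the quotients repeat a_1, ..., a_3; the period length is 3.
Hence the expansion of sqrt(1613) is a_0 = 40 followed by the repeating block 6, 6, 80 (period 3).

[40; (6, 6, 80)]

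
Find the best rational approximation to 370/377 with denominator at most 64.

53/54

Expand x = 370/377 as a continued fraction with the Euclidean algorithm:
  370 = 0*377 + 370, so a_0 = 0.
  377 = 1*370 + 7, so a_1 = 1.
  370 = 52*7 + 6, so a_2 = 52.
  7 = 1*6 + 1, so a_3 = 1.
  6 = 6*1 + 0, so a_4 = 6.
so x = [0; 1, 52, 1, 6].
Convergents (p_i = a_i*p_{i-1} + p_{i-2}, q_i = a_i*q_{i-1} + q_{i-2} with p_{-2}=0, p_{-1}=1, q_{-2}=1, q_{-1}=0), until the denominator exceeds 64:
  i=0: a_0=0, p_0 = 0*1 + 0 = 0, q_0 = 0*0 + 1 = 1.
  i=1: a_1=1, p_1 = 1*0 + 1 = 1, q_1 = 1*1 + 0 = 1.
  i=2: a_2=52, p_2 = 52*1 + 0 = 52, q_2 = 52*1 + 1 = 53.
  i=3: a_3=1, p_3 = 1*52 + 1 = 53, q_3 = 1*53 + 1 = 54.
  i=4: a_4=6, p_4 = 6*53 + 52 = 370, q_4 = 6*54 + 53 = 377.
q_4 = 377 > 64, so the last convergent with denominator <= 64 is p_3/q_3 = 53/54.
The closest fraction with denominator <= 64 is either p_3/q_3 or the intermediate fraction (k*p_3 + p_2)/(k*q_3 + q_2) with the largest k >= 1 whose denominator stays <= 64; these approach x as k grows, and every other convergent or intermediate fraction in range is farther away.
Largest k: floor((64 - q_2)/q_3) = floor((64 - 53)/54) = 0.
Since k = 0, no intermediate fraction beyond p_3/q_3 has denominator <= 64, so the convergent 53/54 is the closest (its error is |370*54 - 53*377|/(377*54) = 1/20358).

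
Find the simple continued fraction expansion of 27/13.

Run the Euclidean algorithm on 27 and 13; the successive quotients are the partial quotients a_0, a_1, ... (each step inverts the fractional part left over by the previous one):
  27 = 2*13 + 1, so a_0 = 2.
  13 = 13*1 + 0, so a_1 = 13.
The remainder reaches 0 after 2 divisions, so the expansion has 2 partial quotients, read off in order.

[2; 13]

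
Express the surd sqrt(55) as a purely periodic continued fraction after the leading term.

Write x_i = (sqrt(55) + m_i)/d_i with (m_0, d_0) = (0, 1). a_0 = floor(sqrt(55)) = 7, since 7^2 = 49 <= 55 < 64 = 8^2.
Iterate m_{i+1} = d_i*a_i - m_i, d_{i+1} = (55 - m_{i+1}^2)/d_i, a_{i+1} = floor((a_0 + m_{i+1})/d_{i+1}):
  m_1 = 1*7 - 0 = 7, d_1 = (55 - 7^2)/1 = 6/1 = 6, a_1 = floor((7 + 7)/6) = 2.
  m_2 = 6*2 - 7 = 5, d_2 = (55 - 5^2)/6 = 30/6 = 5, a_2 = floor((7 + 5)/5) = 2.
  m_3 = 5*2 - 5 = 5, d_3 = (55 - 5^2)/5 = 30/5 = 6, a_3 = floor((7 + 5)/6) = 2.
  m_4 = 6*2 - 5 = 7, d_4 = (55 - 7^2)/6 = 6/6 = 1, a_4 = floor((7 + 7)/1) = 14.
  m_5 = 1*14 - 7 = 7, d_5 = (55 - 7^2)/1 = 6/1 = 6: (m_5, d_5) = (m_1, d_1) = (7, 6), so from here the quotients repeat a_1, ..., a_4; the period length is 4.
Hence the expansion of sqrt(55) is a_0 = 7 followed by the repeating block 2, 2, 2, 14 (period 4).

[7; (2, 2, 2, 14)]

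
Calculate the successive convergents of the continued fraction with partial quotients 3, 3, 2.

3/1, 10/3, 23/7

Using the convergent recurrence p_i = a_i*p_{i-1} + p_{i-2}, q_i = a_i*q_{i-1} + q_{i-2} with p_{-2}=0, p_{-1}=1, q_{-2}=1, q_{-1}=0:
  i=0: a_0=3, p_0 = 3*1 + 0 = 3, q_0 = 3*0 + 1 = 1.
  i=1: a_1=3, p_1 = 3*3 + 1 = 10, q_1 = 3*1 + 0 = 3.
  i=2: a_2=2, p_2 = 2*10 + 3 = 23, q_2 = 2*3 + 1 = 7.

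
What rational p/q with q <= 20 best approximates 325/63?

Expand x = 325/63 as a continued fraction with the Euclidean algorithm:
  325 = 5*63 + 10, so a_0 = 5.
  63 = 6*10 + 3, so a_1 = 6.
  10 = 3*3 + 1, so a_2 = 3.
  3 = 3*1 + 0, so a_3 = 3.
so x = [5; 6, 3, 3].
Convergents (p_i = a_i*p_{i-1} + p_{i-2}, q_i = a_i*q_{i-1} + q_{i-2} with p_{-2}=0, p_{-1}=1, q_{-2}=1, q_{-1}=0), until the denominator exceeds 20:
  i=0: a_0=5, p_0 = 5*1 + 0 = 5, q_0 = 5*0 + 1 = 1.
  i=1: a_1=6, p_1 = 6*5 + 1 = 31, q_1 = 6*1 + 0 = 6.
  i=2: a_2=3, p_2 = 3*31 + 5 = 98, q_2 = 3*6 + 1 = 19.
  i=3: a_3=3, p_3 = 3*98 + 31 = 325, q_3 = 3*19 + 6 = 63.
q_3 = 63 > 20, so the last convergent with denominator <= 20 is p_2/q_2 = 98/19.
The closest fraction with denominator <= 20 is either p_2/q_2 or the intermediate fraction (k*p_2 + p_1)/(k*q_2 + q_1) with the largest k >= 1 whose denominator stays <= 20; these approach x as k grows, and every other convergent or intermediate fraction in range is farther away.
Largest k: floor((20 - q_1)/q_2) = floor((20 - 6)/19) = 0.
Since k = 0, no intermediate fraction beyond p_2/q_2 has denominator <= 20, so the convergent 98/19 is the closest (its error is |325*19 - 98*63|/(63*19) = 1/1197).

98/19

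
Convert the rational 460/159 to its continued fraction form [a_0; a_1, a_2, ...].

Run the Euclidean algorithm on 460 and 159; the successive quotients are the partial quotients a_0, a_1, ... (each step inverts the fractional part left over by the previous one):
  460 = 2*159 + 142, so a_0 = 2.
  159 = 1*142 + 17, so a_1 = 1.
  142 = 8*17 + 6, so a_2 = 8.
  17 = 2*6 + 5, so a_3 = 2.
  6 = 1*5 + 1, so a_4 = 1.
  5 = 5*1 + 0, so a_5 = 5.
The remainder reaches 0 after 6 divisions, so the expansion has 6 partial quotients, read off in order.

[2; 1, 8, 2, 1, 5]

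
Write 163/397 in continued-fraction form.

[0; 2, 2, 3, 2, 1, 1, 1, 2]

Run the Euclidean algorithm on 163 and 397; the successive quotients are the partial quotients a_0, a_1, ... (each step inverts the fractional part left over by the previous one):
  163 = 0*397 + 163, so a_0 = 0.
  397 = 2*163 + 71, so a_1 = 2.
  163 = 2*71 + 21, so a_2 = 2.
  71 = 3*21 + 8, so a_3 = 3.
  21 = 2*8 + 5, so a_4 = 2.
  8 = 1*5 + 3, so a_5 = 1.
  5 = 1*3 + 2, so a_6 = 1.
  3 = 1*2 + 1, so a_7 = 1.
  2 = 2*1 + 0, so a_8 = 2.
The remainder reaches 0 after 9 divisions, so the expansion has 9 partial quotients, read off in order.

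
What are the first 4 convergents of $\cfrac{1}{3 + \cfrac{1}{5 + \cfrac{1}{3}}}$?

0/1, 1/3, 5/16, 16/51

Using the convergent recurrence p_i = a_i*p_{i-1} + p_{i-2}, q_i = a_i*q_{i-1} + q_{i-2} with p_{-2}=0, p_{-1}=1, q_{-2}=1, q_{-1}=0:
  i=0: a_0=0, p_0 = 0*1 + 0 = 0, q_0 = 0*0 + 1 = 1.
  i=1: a_1=3, p_1 = 3*0 + 1 = 1, q_1 = 3*1 + 0 = 3.
  i=2: a_2=5, p_2 = 5*1 + 0 = 5, q_2 = 5*3 + 1 = 16.
  i=3: a_3=3, p_3 = 3*5 + 1 = 16, q_3 = 3*16 + 3 = 51.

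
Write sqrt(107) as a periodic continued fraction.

Write x_i = (sqrt(107) + m_i)/d_i with (m_0, d_0) = (0, 1). a_0 = floor(sqrt(107)) = 10, since 10^2 = 100 <= 107 < 121 = 11^2.
Iterate m_{i+1} = d_i*a_i - m_i, d_{i+1} = (107 - m_{i+1}^2)/d_i, a_{i+1} = floor((a_0 + m_{i+1})/d_{i+1}):
  m_1 = 1*10 - 0 = 10, d_1 = (107 - 10^2)/1 = 7/1 = 7, a_1 = floor((10 + 10)/7) = 2.
  m_2 = 7*2 - 10 = 4, d_2 = (107 - 4^2)/7 = 91/7 = 13, a_2 = floor((10 + 4)/13) = 1.
  m_3 = 13*1 - 4 = 9, d_3 = (107 - 9^2)/13 = 26/13 = 2, a_3 = floor((10 + 9)/2) = 9.
  m_4 = 2*9 - 9 = 9, d_4 = (107 - 9^2)/2 = 26/2 = 13, a_4 = floor((10 + 9)/13) = 1.
  m_5 = 13*1 - 9 = 4, d_5 = (107 - 4^2)/13 = 91/13 = 7, a_5 = floor((10 + 4)/7) = 2.
  m_6 = 7*2 - 4 = 10, d_6 = (107 - 10^2)/7 = 7/7 = 1, a_6 = floor((10 + 10)/1) = 20.
  m_7 = 1*20 - 10 = 10, d_7 = (107 - 10^2)/1 = 7/1 = 7: (m_7, d_7) = (m_1, d_1) = (10, 7), so from here the quotients repeat a_1, ..., a_6; the period length is 6.
Hence the expansion of sqrt(107) is a_0 = 10 followed by the repeating block 2, 1, 9, 1, 2, 20 (period 6).

[10; (2, 1, 9, 1, 2, 20)]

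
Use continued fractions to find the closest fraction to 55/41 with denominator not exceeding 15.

Expand x = 55/41 as a continued fraction with the Euclidean algorithm:
  55 = 1*41 + 14, so a_0 = 1.
  41 = 2*14 + 13, so a_1 = 2.
  14 = 1*13 + 1, so a_2 = 1.
  13 = 13*1 + 0, so a_3 = 13.
so x = [1; 2, 1, 13].
Convergents (p_i = a_i*p_{i-1} + p_{i-2}, q_i = a_i*q_{i-1} + q_{i-2} with p_{-2}=0, p_{-1}=1, q_{-2}=1, q_{-1}=0), until the denominator exceeds 15:
  i=0: a_0=1, p_0 = 1*1 + 0 = 1, q_0 = 1*0 + 1 = 1.
  i=1: a_1=2, p_1 = 2*1 + 1 = 3, q_1 = 2*1 + 0 = 2.
  i=2: a_2=1, p_2 = 1*3 + 1 = 4, q_2 = 1*2 + 1 = 3.
  i=3: a_3=13, p_3 = 13*4 + 3 = 55, q_3 = 13*3 + 2 = 41.
q_3 = 41 > 15, so the last convergent with denominator <= 15 is p_2/q_2 = 4/3.
The closest fraction with denominator <= 15 is either p_2/q_2 or the intermediate fraction (k*p_2 + p_1)/(k*q_2 + q_1) with the largest k >= 1 whose denominator stays <= 15; these approach x as k grows, and every other convergent or intermediate fraction in range is farther away.
Largest k: floor((15 - q_1)/q_2) = floor((15 - 2)/3) = 4.
That gives (4*4 + 3)/(4*3 + 2) = 19/14.
Compare the errors: |x - 4/3| = |55*3 - 4*41|/(41*3) = 1/123, and |x - 19/14| = |55*14 - 19*41|/(41*14) = 9/574.
Cross-multiplying, 1*574 = 574 < 1107 = 9*123, so 1/123 is smaller: the convergent 4/3 is closer to x than 19/14.

4/3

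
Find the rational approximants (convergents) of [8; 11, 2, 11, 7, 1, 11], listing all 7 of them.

8/1, 89/11, 186/23, 2135/264, 15131/1871, 17266/2135, 205057/25356

Using the convergent recurrence p_i = a_i*p_{i-1} + p_{i-2}, q_i = a_i*q_{i-1} + q_{i-2} with p_{-2}=0, p_{-1}=1, q_{-2}=1, q_{-1}=0:
  i=0: a_0=8, p_0 = 8*1 + 0 = 8, q_0 = 8*0 + 1 = 1.
  i=1: a_1=11, p_1 = 11*8 + 1 = 89, q_1 = 11*1 + 0 = 11.
  i=2: a_2=2, p_2 = 2*89 + 8 = 186, q_2 = 2*11 + 1 = 23.
  i=3: a_3=11, p_3 = 11*186 + 89 = 2135, q_3 = 11*23 + 11 = 264.
  i=4: a_4=7, p_4 = 7*2135 + 186 = 15131, q_4 = 7*264 + 23 = 1871.
  i=5: a_5=1, p_5 = 1*15131 + 2135 = 17266, q_5 = 1*1871 + 264 = 2135.
  i=6: a_6=11, p_6 = 11*17266 + 15131 = 205057, q_6 = 11*2135 + 1871 = 25356.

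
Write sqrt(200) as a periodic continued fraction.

Write x_i = (sqrt(200) + m_i)/d_i with (m_0, d_0) = (0, 1). a_0 = floor(sqrt(200)) = 14, since 14^2 = 196 <= 200 < 225 = 15^2.
Iterate m_{i+1} = d_i*a_i - m_i, d_{i+1} = (200 - m_{i+1}^2)/d_i, a_{i+1} = floor((a_0 + m_{i+1})/d_{i+1}):
  m_1 = 1*14 - 0 = 14, d_1 = (200 - 14^2)/1 = 4/1 = 4, a_1 = floor((14 + 14)/4) = 7.
  m_2 = 4*7 - 14 = 14, d_2 = (200 - 14^2)/4 = 4/4 = 1, a_2 = floor((14 + 14)/1) = 28.
  m_3 = 1*28 - 14 = 14, d_3 = (200 - 14^2)/1 = 4/1 = 4: (m_3, d_3) = (m_1, d_1) = (14, 4), so from here the quotients repeat a_1, a_2; the period length is 2.
Hence the expansion of sqrt(200) is a_0 = 14 followed by the repeating block 7, 28 (period 2).

[14; (7, 28)]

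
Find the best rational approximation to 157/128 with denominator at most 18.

Expand x = 157/128 as a continued fraction with the Euclidean algorithm:
  157 = 1*128 + 29, so a_0 = 1.
  128 = 4*29 + 12, so a_1 = 4.
  29 = 2*12 + 5, so a_2 = 2.
  12 = 2*5 + 2, so a_3 = 2.
  5 = 2*2 + 1, so a_4 = 2.
  2 = 2*1 + 0, so a_5 = 2.
so x = [1; 4, 2, 2, 2, 2].
Convergents (p_i = a_i*p_{i-1} + p_{i-2}, q_i = a_i*q_{i-1} + q_{i-2} with p_{-2}=0, p_{-1}=1, q_{-2}=1, q_{-1}=0), until the denominator exceeds 18:
  i=0: a_0=1, p_0 = 1*1 + 0 = 1, q_0 = 1*0 + 1 = 1.
  i=1: a_1=4, p_1 = 4*1 + 1 = 5, q_1 = 4*1 + 0 = 4.
  i=2: a_2=2, p_2 = 2*5 + 1 = 11, q_2 = 2*4 + 1 = 9.
  i=3: a_3=2, p_3 = 2*11 + 5 = 27, q_3 = 2*9 + 4 = 22.
q_3 = 22 > 18, so the last convergent with denominator <= 18 is p_2/q_2 = 11/9.
The closest fraction with denominator <= 18 is either p_2/q_2 or the intermediate fraction (k*p_2 + p_1)/(k*q_2 + q_1) with the largest k >= 1 whose denominator stays <= 18; these approach x as k grows, and every other convergent or intermediate fraction in range is farther away.
Largest k: floor((18 - q_1)/q_2) = floor((18 - 4)/9) = 1.
That gives (1*11 + 5)/(1*9 + 4) = 16/13.
Compare the errors: |x - 11/9| = |157*9 - 11*128|/(128*9) = 5/1152, and |x - 16/13| = |157*13 - 16*128|/(128*13) = 7/1664.
Cross-multiplying, 7*1152 = 8064 < 8320 = 5*1664, so 7/1664 is smaller: the intermediate fraction 16/13 is closer to x than 11/9.

16/13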